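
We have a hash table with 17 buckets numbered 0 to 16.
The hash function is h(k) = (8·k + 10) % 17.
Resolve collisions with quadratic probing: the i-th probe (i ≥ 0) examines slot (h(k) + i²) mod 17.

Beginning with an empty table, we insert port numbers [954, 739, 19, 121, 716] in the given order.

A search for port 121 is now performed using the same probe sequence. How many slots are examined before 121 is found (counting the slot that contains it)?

954 hashes to 9; slot 9 is free => place at 9.
739 hashes to 6; slot 6 is free => place at 6.
19 hashes to 9; 9 taken => place at 10.
121 hashes to 9; 9,10 taken => place at 13.
716 hashes to 9; 9,10,13 taken => place at 1.
Table: [∅, 716, ∅, ∅, ∅, ∅, 739, ∅, ∅, 954, 19, ∅, ∅, 121, ∅, ∅, ∅]
Lookup 121: h=9, probe 9,10,13 → found at 13.

3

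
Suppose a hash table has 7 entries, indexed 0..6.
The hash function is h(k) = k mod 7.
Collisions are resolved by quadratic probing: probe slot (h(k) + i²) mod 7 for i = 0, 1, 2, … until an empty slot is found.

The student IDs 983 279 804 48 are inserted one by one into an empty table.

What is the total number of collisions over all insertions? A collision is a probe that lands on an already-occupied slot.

Insert 983: h=3, slot 3 empty => index 3.
Insert 279: h=6, slot 6 empty => index 6.
Insert 804: h=6, slot 6 occupied => index 0.
Insert 48: h=6, slots 6,0,3 occupied => index 1.
Table: [804, 48, _, 983, _, _, 279]

4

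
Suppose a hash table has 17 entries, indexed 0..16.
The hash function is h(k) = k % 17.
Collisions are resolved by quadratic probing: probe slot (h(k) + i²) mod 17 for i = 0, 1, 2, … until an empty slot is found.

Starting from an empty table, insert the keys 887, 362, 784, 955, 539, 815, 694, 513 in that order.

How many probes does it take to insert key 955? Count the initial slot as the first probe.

887 hashes to 3; slot 3 is free -> place at 3.
362 hashes to 5; slot 5 is free -> place at 5.
784 hashes to 2; slot 2 is free -> place at 2.
955 hashes to 3; 3 taken -> place at 4.
539 hashes to 12; slot 12 is free -> place at 12.
815 hashes to 16; slot 16 is free -> place at 16.
694 hashes to 14; slot 14 is free -> place at 14.
513 hashes to 3; 3,4 taken -> place at 7.
Table: [∅, ∅, 784, 887, 955, 362, ∅, 513, ∅, ∅, ∅, ∅, 539, ∅, 694, ∅, 815]

2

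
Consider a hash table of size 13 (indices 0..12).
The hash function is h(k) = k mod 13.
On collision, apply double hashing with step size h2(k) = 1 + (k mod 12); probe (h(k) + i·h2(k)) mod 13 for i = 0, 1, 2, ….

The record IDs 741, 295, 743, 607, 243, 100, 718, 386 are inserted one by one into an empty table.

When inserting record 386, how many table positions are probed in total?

2

741 hashes to 0; slot 0 is free -> place at 0.
295 hashes to 9; slot 9 is free -> place at 9.
743 hashes to 2; slot 2 is free -> place at 2.
607 hashes to 9, h2=8; 9 taken -> place at 4.
243 hashes to 9, h2=4; 9,0,4 taken -> place at 8.
100 hashes to 9, h2=5; 9 taken -> place at 1.
718 hashes to 3; slot 3 is free -> place at 3.
386 hashes to 9, h2=3; 9 taken -> place at 12.
Table: [741, 100, 743, 718, 607, ., ., ., 243, 295, ., ., 386]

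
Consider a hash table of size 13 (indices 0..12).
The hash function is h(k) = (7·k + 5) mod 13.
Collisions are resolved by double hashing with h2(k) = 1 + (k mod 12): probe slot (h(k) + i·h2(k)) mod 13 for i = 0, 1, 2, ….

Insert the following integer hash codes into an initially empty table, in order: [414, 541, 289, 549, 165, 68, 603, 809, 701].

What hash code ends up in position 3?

165

414: h=4 => slot 4
541: h=9 => slot 9
289: h=0 => slot 0
549: h=0, h2=10, probe 0,10 => slot 10
165: h=3 => slot 3
68: h=0, h2=9, probe 0,9,5 => slot 5
603: h=1 => slot 1
809: h=0, h2=6, probe 0,6 => slot 6
701: h=11 => slot 11
Table: [289, 603, ∅, 165, 414, 68, 809, ∅, ∅, 541, 549, 701, ∅]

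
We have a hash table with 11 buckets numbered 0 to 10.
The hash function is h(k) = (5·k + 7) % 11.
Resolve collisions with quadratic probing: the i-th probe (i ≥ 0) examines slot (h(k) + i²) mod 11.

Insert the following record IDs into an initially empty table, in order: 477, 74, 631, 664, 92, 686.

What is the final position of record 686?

8

477: h=5 → slot 5
74: h=3 → slot 3
631: h=5, probe 5,6 → slot 6
664: h=5, probe 5,6,9 → slot 9
92: h=5, probe 5,6,9,3,10 → slot 10
686: h=5, probe 5,6,9,3,10,8 → slot 8
Table: [-, -, -, 74, -, 477, 631, -, 686, 664, 92]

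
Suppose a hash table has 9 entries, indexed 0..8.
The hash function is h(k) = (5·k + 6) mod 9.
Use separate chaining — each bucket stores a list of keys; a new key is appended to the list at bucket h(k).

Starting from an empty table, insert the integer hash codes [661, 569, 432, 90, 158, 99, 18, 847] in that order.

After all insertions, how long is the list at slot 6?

4

661 → bucket 8
569 → bucket 7
432 → bucket 6
90 → bucket 6 (collision)
158 → bucket 4
99 → bucket 6 (collision)
18 → bucket 6 (collision)
847 → bucket 2
Final buckets:
0: _
1: _
2: 847
3: _
4: 158
5: _
6: 432 -> 90 -> 99 -> 18
7: 569
8: 661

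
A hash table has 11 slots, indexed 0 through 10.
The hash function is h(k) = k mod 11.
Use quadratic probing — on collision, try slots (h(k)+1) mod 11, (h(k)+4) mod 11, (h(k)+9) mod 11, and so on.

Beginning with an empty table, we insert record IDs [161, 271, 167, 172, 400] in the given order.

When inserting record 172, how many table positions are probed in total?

161 hashes to 7; slot 7 is free => place at 7.
271 hashes to 7; 7 taken => place at 8.
167 hashes to 2; slot 2 is free => place at 2.
172 hashes to 7; 7,8 taken => place at 0.
400 hashes to 4; slot 4 is free => place at 4.
Table: [172, —, 167, —, 400, —, —, 161, 271, —, —]

3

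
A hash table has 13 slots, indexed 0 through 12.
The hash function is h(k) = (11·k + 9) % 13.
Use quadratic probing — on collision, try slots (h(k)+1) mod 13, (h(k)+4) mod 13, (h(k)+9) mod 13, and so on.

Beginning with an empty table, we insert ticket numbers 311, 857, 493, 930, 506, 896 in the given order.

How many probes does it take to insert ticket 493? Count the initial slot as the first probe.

311 hashes to 11; slot 11 is free → place at 11.
857 hashes to 11; 11 taken → place at 12.
493 hashes to 11; 11,12 taken → place at 2.
930 hashes to 8; slot 8 is free → place at 8.
506 hashes to 11; 11,12,2 taken → place at 7.
896 hashes to 11; 11,12,2,7 taken → place at 1.
Table: [., 896, 493, ., ., ., ., 506, 930, ., ., 311, 857]

3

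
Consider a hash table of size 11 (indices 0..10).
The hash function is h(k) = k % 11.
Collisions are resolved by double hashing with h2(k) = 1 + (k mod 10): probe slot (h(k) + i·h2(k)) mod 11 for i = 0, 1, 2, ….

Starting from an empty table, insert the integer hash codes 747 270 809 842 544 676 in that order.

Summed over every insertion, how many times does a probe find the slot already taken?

5

Insert 747: h=10, slot 10 empty => index 10.
Insert 270: h=6, slot 6 empty => index 6.
Insert 809: h=6, h2=10, slot 6 occupied => index 5.
Insert 842: h=6, h2=3, slot 6 occupied => index 9.
Insert 544: h=5, h2=5, slots 5,10 occupied => index 4.
Insert 676: h=5, h2=7, slot 5 occupied => index 1.
Table: [_, 676, _, _, 544, 809, 270, _, _, 842, 747]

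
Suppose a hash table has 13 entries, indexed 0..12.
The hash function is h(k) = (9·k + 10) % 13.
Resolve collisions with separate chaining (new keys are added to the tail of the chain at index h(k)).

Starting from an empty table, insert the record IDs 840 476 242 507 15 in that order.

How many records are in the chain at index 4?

840 → bucket 4
476 → bucket 4 (collision)
242 → bucket 4 (collision)
507 → bucket 10
15 → bucket 2
Final buckets:
0: ∅
1: ∅
2: 15
3: ∅
4: 840 -> 476 -> 242
5: ∅
6: ∅
7: ∅
8: ∅
9: ∅
10: 507
11: ∅
12: ∅

3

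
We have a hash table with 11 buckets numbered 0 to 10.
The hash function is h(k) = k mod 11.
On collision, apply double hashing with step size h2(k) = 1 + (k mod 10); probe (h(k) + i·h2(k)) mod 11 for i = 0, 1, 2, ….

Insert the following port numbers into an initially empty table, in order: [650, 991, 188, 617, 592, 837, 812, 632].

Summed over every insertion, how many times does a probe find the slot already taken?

10

650 hashes to 1; slot 1 is free -> place at 1.
991 hashes to 1, h2=2; 1 taken -> place at 3.
188 hashes to 1, h2=9; 1 taken -> place at 10.
617 hashes to 1, h2=8; 1 taken -> place at 9.
592 hashes to 9, h2=3; 9,1 taken -> place at 4.
837 hashes to 1, h2=8; 1,9 taken -> place at 6.
812 hashes to 9, h2=3; 9,1,4 taken -> place at 7.
632 hashes to 5; slot 5 is free -> place at 5.
Table: [∅, 650, ∅, 991, 592, 632, 837, 812, ∅, 617, 188]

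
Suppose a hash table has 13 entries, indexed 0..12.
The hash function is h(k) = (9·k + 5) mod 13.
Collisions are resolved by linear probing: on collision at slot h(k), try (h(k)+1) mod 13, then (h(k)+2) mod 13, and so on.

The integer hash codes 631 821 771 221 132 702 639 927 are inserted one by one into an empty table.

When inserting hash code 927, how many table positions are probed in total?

631 hashes to 3; slot 3 is free => place at 3.
821 hashes to 10; slot 10 is free => place at 10.
771 hashes to 2; slot 2 is free => place at 2.
221 hashes to 5; slot 5 is free => place at 5.
132 hashes to 10; 10 taken => place at 11.
702 hashes to 5; 5 taken => place at 6.
639 hashes to 10; 10,11 taken => place at 12.
927 hashes to 2; 2,3 taken => place at 4.
Table: [., ., 771, 631, 927, 221, 702, ., ., ., 821, 132, 639]

3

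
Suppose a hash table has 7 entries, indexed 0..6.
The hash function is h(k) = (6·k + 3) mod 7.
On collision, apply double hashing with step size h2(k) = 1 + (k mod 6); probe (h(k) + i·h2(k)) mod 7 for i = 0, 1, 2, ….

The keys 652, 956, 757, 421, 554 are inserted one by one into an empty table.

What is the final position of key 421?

652 hashes to 2; slot 2 is free -> place at 2.
956 hashes to 6; slot 6 is free -> place at 6.
757 hashes to 2, h2=2; 2 taken -> place at 4.
421 hashes to 2, h2=2; 2,4,6 taken -> place at 1.
554 hashes to 2, h2=3; 2 taken -> place at 5.
Table: [∅, 421, 652, ∅, 757, 554, 956]

1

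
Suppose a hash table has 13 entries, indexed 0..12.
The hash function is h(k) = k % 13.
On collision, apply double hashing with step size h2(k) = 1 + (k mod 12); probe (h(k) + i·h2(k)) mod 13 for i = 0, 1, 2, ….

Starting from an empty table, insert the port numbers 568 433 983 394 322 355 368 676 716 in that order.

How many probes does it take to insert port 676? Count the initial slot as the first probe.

568 hashes to 9; slot 9 is free -> place at 9.
433 hashes to 4; slot 4 is free -> place at 4.
983 hashes to 8; slot 8 is free -> place at 8.
394 hashes to 4, h2=11; 4 taken -> place at 2.
322 hashes to 10; slot 10 is free -> place at 10.
355 hashes to 4, h2=8; 4 taken -> place at 12.
368 hashes to 4, h2=9; 4 taken -> place at 0.
676 hashes to 0, h2=5; 0 taken -> place at 5.
716 hashes to 1; slot 1 is free -> place at 1.
Table: [368, 716, 394, ., 433, 676, ., ., 983, 568, 322, ., 355]

2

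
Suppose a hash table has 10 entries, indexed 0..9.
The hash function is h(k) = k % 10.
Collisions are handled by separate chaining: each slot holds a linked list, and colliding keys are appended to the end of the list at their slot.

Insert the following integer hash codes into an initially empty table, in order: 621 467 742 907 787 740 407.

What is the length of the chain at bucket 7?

621 → bucket 1
467 → bucket 7
742 → bucket 2
907 → bucket 7 (collision)
787 → bucket 7 (collision)
740 → bucket 0
407 → bucket 7 (collision)
Final buckets:
0: 740
1: 621
2: 742
3: _
4: _
5: _
6: _
7: 467 -> 907 -> 787 -> 407
8: _
9: _

4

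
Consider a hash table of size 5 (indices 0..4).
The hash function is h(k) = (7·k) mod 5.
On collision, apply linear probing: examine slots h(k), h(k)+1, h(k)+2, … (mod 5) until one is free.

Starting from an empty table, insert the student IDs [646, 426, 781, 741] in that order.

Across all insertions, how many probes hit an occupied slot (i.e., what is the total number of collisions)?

6

646 hashes to 2; slot 2 is free → place at 2.
426 hashes to 2; 2 taken → place at 3.
781 hashes to 2; 2,3 taken → place at 4.
741 hashes to 2; 2,3,4 taken → place at 0.
Table: [741, -, 646, 426, 781]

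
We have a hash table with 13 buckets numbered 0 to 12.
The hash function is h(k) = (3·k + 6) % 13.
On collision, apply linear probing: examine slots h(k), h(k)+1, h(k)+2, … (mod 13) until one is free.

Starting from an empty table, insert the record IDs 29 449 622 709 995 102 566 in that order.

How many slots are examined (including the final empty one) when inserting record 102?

6

29 hashes to 2; slot 2 is free => place at 2.
449 hashes to 1; slot 1 is free => place at 1.
622 hashes to 0; slot 0 is free => place at 0.
709 hashes to 1; 1,2 taken => place at 3.
995 hashes to 1; 1,2,3 taken => place at 4.
102 hashes to 0; 0,1,2,3,4 taken => place at 5.
566 hashes to 1; 1,2,3,4,5 taken => place at 6.
Table: [622, 449, 29, 709, 995, 102, 566, _, _, _, _, _, _]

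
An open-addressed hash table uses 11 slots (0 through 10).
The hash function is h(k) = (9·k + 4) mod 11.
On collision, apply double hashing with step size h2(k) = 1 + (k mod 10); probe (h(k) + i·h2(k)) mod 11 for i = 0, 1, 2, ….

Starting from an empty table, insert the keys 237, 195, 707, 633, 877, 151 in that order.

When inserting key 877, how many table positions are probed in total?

3

237: h=3 -> slot 3
195: h=10 -> slot 10
707: h=9 -> slot 9
633: h=3, h2=4, probe 3,7 -> slot 7
877: h=10, h2=8, probe 10,7,4 -> slot 4
151: h=10, h2=2, probe 10,1 -> slot 1
Table: [_, 151, _, 237, 877, _, _, 633, _, 707, 195]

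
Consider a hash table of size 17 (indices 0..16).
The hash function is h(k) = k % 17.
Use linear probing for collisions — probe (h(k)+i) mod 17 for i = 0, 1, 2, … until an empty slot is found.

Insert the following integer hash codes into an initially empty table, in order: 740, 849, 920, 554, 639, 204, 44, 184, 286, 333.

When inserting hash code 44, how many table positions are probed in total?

3

740 hashes to 9; slot 9 is free => place at 9.
849 hashes to 16; slot 16 is free => place at 16.
920 hashes to 2; slot 2 is free => place at 2.
554 hashes to 10; slot 10 is free => place at 10.
639 hashes to 10; 10 taken => place at 11.
204 hashes to 0; slot 0 is free => place at 0.
44 hashes to 10; 10,11 taken => place at 12.
184 hashes to 14; slot 14 is free => place at 14.
286 hashes to 14; 14 taken => place at 15.
333 hashes to 10; 10,11,12 taken => place at 13.
Table: [204, ., 920, ., ., ., ., ., ., 740, 554, 639, 44, 333, 184, 286, 849]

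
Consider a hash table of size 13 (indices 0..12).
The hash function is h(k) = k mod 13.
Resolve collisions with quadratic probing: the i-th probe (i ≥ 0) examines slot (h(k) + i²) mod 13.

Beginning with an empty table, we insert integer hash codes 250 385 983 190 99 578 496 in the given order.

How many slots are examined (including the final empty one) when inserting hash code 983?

2

Insert 250: h=3, slot 3 empty -> index 3.
Insert 385: h=8, slot 8 empty -> index 8.
Insert 983: h=8, slot 8 occupied -> index 9.
Insert 190: h=8, slots 8,9 occupied -> index 12.
Insert 99: h=8, slots 8,9,12 occupied -> index 4.
Insert 578: h=6, slot 6 empty -> index 6.
Insert 496: h=2, slot 2 empty -> index 2.
Table: [_, _, 496, 250, 99, _, 578, _, 385, 983, _, _, 190]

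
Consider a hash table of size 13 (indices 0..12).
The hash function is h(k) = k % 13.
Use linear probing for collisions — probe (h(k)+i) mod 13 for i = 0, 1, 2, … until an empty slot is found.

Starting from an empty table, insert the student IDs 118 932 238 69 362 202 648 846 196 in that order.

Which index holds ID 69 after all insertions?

118: h=1 -> slot 1
932: h=9 -> slot 9
238: h=4 -> slot 4
69: h=4, probe 4,5 -> slot 5
362: h=11 -> slot 11
202: h=7 -> slot 7
648: h=11, probe 11,12 -> slot 12
846: h=1, probe 1,2 -> slot 2
196: h=1, probe 1,2,3 -> slot 3
Table: [., 118, 846, 196, 238, 69, ., 202, ., 932, ., 362, 648]

5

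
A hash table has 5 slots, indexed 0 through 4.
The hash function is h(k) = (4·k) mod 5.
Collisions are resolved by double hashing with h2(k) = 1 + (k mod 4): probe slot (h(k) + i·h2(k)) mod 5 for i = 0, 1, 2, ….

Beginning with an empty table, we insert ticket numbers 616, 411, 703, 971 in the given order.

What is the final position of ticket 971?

Insert 616: h=4, slot 4 empty → index 4.
Insert 411: h=4, h2=4, slot 4 occupied → index 3.
Insert 703: h=2, slot 2 empty → index 2.
Insert 971: h=4, h2=4, slots 4,3,2 occupied → index 1.
Table: [_, 971, 703, 411, 616]

1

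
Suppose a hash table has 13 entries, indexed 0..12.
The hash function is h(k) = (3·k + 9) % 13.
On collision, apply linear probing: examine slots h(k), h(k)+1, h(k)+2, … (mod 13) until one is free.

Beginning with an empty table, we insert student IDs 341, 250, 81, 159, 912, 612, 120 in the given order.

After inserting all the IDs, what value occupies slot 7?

Insert 341: h=5, slot 5 empty => index 5.
Insert 250: h=5, slot 5 occupied => index 6.
Insert 81: h=5, slots 5,6 occupied => index 7.
Insert 159: h=5, slots 5,6,7 occupied => index 8.
Insert 912: h=2, slot 2 empty => index 2.
Insert 612: h=12, slot 12 empty => index 12.
Insert 120: h=5, slots 5,6,7,8 occupied => index 9.
Table: [-, -, 912, -, -, 341, 250, 81, 159, 120, -, -, 612]

81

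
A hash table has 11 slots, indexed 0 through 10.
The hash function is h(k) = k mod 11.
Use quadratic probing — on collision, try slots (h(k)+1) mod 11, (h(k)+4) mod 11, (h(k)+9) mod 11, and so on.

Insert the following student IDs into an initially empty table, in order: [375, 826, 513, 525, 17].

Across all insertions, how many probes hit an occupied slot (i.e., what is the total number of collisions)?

1

375: h=1 → slot 1
826: h=1, probe 1,2 → slot 2
513: h=7 → slot 7
525: h=8 → slot 8
17: h=6 → slot 6
Table: [_, 375, 826, _, _, _, 17, 513, 525, _, _]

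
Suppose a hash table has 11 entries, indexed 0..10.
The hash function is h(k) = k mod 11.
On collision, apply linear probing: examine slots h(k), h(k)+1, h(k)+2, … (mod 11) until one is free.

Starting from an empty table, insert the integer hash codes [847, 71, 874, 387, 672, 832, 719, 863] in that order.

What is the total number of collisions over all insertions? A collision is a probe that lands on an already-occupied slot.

847: h=0 → slot 0
71: h=5 → slot 5
874: h=5, probe 5,6 → slot 6
387: h=2 → slot 2
672: h=1 → slot 1
832: h=7 → slot 7
719: h=4 → slot 4
863: h=5, probe 5,6,7,8 → slot 8
Table: [847, 672, 387, _, 719, 71, 874, 832, 863, _, _]

4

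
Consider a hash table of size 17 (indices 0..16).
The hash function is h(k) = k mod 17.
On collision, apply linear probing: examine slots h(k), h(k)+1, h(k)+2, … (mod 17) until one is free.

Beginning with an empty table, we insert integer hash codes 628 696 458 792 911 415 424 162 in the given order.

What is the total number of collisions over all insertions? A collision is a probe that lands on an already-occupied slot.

628 hashes to 16; slot 16 is free -> place at 16.
696 hashes to 16; 16 taken -> place at 0.
458 hashes to 16; 16,0 taken -> place at 1.
792 hashes to 10; slot 10 is free -> place at 10.
911 hashes to 10; 10 taken -> place at 11.
415 hashes to 7; slot 7 is free -> place at 7.
424 hashes to 16; 16,0,1 taken -> place at 2.
162 hashes to 9; slot 9 is free -> place at 9.
Table: [696, 458, 424, ., ., ., ., 415, ., 162, 792, 911, ., ., ., ., 628]

7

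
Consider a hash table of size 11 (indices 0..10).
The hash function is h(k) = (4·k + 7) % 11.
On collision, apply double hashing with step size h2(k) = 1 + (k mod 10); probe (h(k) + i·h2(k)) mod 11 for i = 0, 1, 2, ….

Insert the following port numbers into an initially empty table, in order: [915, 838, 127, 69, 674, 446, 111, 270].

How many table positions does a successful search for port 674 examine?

Insert 915: h=4, slot 4 empty => index 4.
Insert 838: h=4, h2=9, slot 4 occupied => index 2.
Insert 127: h=9, slot 9 empty => index 9.
Insert 69: h=8, slot 8 empty => index 8.
Insert 674: h=8, h2=5, slots 8,2 occupied => index 7.
Insert 446: h=9, h2=7, slot 9 occupied => index 5.
Insert 111: h=0, slot 0 empty => index 0.
Insert 270: h=9, h2=1, slot 9 occupied => index 10.
Table: [111, ∅, 838, ∅, 915, 446, ∅, 674, 69, 127, 270]
Lookup 674: h=8, h2=5, probe 8,2,7 → found at 7.

3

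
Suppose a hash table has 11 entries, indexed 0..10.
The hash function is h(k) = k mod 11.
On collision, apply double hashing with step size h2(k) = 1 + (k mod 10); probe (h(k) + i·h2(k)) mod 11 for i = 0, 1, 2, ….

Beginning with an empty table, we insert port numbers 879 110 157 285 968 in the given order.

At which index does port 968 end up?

9

879 hashes to 10; slot 10 is free => place at 10.
110 hashes to 0; slot 0 is free => place at 0.
157 hashes to 3; slot 3 is free => place at 3.
285 hashes to 10, h2=6; 10 taken => place at 5.
968 hashes to 0, h2=9; 0 taken => place at 9.
Table: [110, ∅, ∅, 157, ∅, 285, ∅, ∅, ∅, 968, 879]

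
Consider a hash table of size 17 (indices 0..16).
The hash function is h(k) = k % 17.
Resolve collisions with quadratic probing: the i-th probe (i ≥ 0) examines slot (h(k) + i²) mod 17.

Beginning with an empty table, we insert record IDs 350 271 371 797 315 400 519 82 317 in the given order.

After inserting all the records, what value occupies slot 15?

350: h=10 => slot 10
271: h=16 => slot 16
371: h=14 => slot 14
797: h=15 => slot 15
315: h=9 => slot 9
400: h=9, probe 9,10,13 => slot 13
519: h=9, probe 9,10,13,1 => slot 1
82: h=14, probe 14,15,1,6 => slot 6
317: h=11 => slot 11
Table: [-, 519, -, -, -, -, 82, -, -, 315, 350, 317, -, 400, 371, 797, 271]

797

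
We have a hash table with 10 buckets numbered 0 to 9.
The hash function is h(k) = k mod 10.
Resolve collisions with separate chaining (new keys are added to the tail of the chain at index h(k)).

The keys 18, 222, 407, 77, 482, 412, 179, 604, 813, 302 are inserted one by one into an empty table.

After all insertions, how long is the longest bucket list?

4

18 → bucket 8
222 → bucket 2
407 → bucket 7
77 → bucket 7 (collision)
482 → bucket 2 (collision)
412 → bucket 2 (collision)
179 → bucket 9
604 → bucket 4
813 → bucket 3
302 → bucket 2 (collision)
Final buckets:
0: _
1: _
2: 222 -> 482 -> 412 -> 302
3: 813
4: 604
5: _
6: _
7: 407 -> 77
8: 18
9: 179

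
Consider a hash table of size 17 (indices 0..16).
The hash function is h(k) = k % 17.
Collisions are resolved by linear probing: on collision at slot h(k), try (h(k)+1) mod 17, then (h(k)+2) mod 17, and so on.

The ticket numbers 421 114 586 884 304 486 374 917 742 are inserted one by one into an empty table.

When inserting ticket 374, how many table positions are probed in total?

2

Insert 421: h=13, slot 13 empty -> index 13.
Insert 114: h=12, slot 12 empty -> index 12.
Insert 586: h=8, slot 8 empty -> index 8.
Insert 884: h=0, slot 0 empty -> index 0.
Insert 304: h=15, slot 15 empty -> index 15.
Insert 486: h=10, slot 10 empty -> index 10.
Insert 374: h=0, slot 0 occupied -> index 1.
Insert 917: h=16, slot 16 empty -> index 16.
Insert 742: h=11, slot 11 empty -> index 11.
Table: [884, 374, —, —, —, —, —, —, 586, —, 486, 742, 114, 421, —, 304, 917]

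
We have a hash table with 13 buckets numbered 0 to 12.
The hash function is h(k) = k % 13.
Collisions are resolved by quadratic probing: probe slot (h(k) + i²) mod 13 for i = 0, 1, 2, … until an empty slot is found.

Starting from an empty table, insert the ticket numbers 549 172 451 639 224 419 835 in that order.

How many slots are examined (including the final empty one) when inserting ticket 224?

3

549 hashes to 3; slot 3 is free → place at 3.
172 hashes to 3; 3 taken → place at 4.
451 hashes to 9; slot 9 is free → place at 9.
639 hashes to 2; slot 2 is free → place at 2.
224 hashes to 3; 3,4 taken → place at 7.
419 hashes to 3; 3,4,7 taken → place at 12.
835 hashes to 3; 3,4,7,12 taken → place at 6.
Table: [_, _, 639, 549, 172, _, 835, 224, _, 451, _, _, 419]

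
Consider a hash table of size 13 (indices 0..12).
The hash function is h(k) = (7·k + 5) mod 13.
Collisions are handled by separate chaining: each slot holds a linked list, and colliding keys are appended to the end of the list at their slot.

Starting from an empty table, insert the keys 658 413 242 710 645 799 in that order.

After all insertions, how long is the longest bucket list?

4

Insert 658: h=9, bucket 9 empty -> new chain.
Insert 413: h=10, bucket 10 empty -> new chain.
Insert 242: h=9, bucket 9 nonempty -> append to chain.
Insert 710: h=9, bucket 9 nonempty -> append to chain.
Insert 645: h=9, bucket 9 nonempty -> append to chain.
Insert 799: h=8, bucket 8 empty -> new chain.
Final buckets:
0: —
1: —
2: —
3: —
4: —
5: —
6: —
7: —
8: 799
9: 658 -> 242 -> 710 -> 645
10: 413
11: —
12: —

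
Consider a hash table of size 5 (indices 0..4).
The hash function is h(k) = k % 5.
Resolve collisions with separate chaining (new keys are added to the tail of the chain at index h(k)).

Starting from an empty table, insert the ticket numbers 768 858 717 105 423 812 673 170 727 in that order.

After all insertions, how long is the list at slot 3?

768 → bucket 3
858 → bucket 3 (collision)
717 → bucket 2
105 → bucket 0
423 → bucket 3 (collision)
812 → bucket 2 (collision)
673 → bucket 3 (collision)
170 → bucket 0 (collision)
727 → bucket 2 (collision)
Final buckets:
0: 105 -> 170
1: -
2: 717 -> 812 -> 727
3: 768 -> 858 -> 423 -> 673
4: -

4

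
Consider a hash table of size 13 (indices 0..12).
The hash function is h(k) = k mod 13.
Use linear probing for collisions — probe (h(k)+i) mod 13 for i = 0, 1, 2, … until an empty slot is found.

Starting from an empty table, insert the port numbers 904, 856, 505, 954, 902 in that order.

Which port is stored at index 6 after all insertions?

904: h=7 -> slot 7
856: h=11 -> slot 11
505: h=11, probe 11,12 -> slot 12
954: h=5 -> slot 5
902: h=5, probe 5,6 -> slot 6
Table: [∅, ∅, ∅, ∅, ∅, 954, 902, 904, ∅, ∅, ∅, 856, 505]

902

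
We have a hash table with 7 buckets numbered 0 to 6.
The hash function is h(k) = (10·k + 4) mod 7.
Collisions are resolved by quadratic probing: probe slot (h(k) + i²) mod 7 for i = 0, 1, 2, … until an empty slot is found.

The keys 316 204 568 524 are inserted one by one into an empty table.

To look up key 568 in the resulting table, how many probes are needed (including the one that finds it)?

316 hashes to 0; slot 0 is free => place at 0.
204 hashes to 0; 0 taken => place at 1.
568 hashes to 0; 0,1 taken => place at 4.
524 hashes to 1; 1 taken => place at 2.
Table: [316, 204, 524, ∅, 568, ∅, ∅]
Lookup 568: h=0, probe 0,1,4 → found at 4.

3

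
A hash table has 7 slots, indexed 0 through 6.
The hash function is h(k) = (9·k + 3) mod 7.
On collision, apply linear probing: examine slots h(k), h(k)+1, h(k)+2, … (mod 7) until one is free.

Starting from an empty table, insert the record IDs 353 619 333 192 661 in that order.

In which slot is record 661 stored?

Insert 353: h=2, slot 2 empty -> index 2.
Insert 619: h=2, slot 2 occupied -> index 3.
Insert 333: h=4, slot 4 empty -> index 4.
Insert 192: h=2, slots 2,3,4 occupied -> index 5.
Insert 661: h=2, slots 2,3,4,5 occupied -> index 6.
Table: [-, -, 353, 619, 333, 192, 661]

6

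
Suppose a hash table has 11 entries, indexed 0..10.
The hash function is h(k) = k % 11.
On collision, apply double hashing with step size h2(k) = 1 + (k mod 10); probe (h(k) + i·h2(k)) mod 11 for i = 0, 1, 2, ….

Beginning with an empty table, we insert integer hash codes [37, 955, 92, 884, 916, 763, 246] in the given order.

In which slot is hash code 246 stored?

0

37 hashes to 4; slot 4 is free => place at 4.
955 hashes to 9; slot 9 is free => place at 9.
92 hashes to 4, h2=3; 4 taken => place at 7.
884 hashes to 4, h2=5; 4,9 taken => place at 3.
916 hashes to 3, h2=7; 3 taken => place at 10.
763 hashes to 4, h2=4; 4 taken => place at 8.
246 hashes to 4, h2=7; 4 taken => place at 0.
Table: [246, -, -, 884, 37, -, -, 92, 763, 955, 916]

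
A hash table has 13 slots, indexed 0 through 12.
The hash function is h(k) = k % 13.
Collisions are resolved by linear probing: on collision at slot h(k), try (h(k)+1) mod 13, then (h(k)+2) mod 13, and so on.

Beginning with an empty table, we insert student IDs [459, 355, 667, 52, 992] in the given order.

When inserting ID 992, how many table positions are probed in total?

459 hashes to 4; slot 4 is free → place at 4.
355 hashes to 4; 4 taken → place at 5.
667 hashes to 4; 4,5 taken → place at 6.
52 hashes to 0; slot 0 is free → place at 0.
992 hashes to 4; 4,5,6 taken → place at 7.
Table: [52, —, —, —, 459, 355, 667, 992, —, —, —, —, —]

4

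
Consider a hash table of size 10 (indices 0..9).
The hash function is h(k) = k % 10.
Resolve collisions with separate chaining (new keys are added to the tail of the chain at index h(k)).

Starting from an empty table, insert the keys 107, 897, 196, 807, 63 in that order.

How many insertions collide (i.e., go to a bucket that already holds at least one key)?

2

107 → bucket 7
897 → bucket 7 (collision)
196 → bucket 6
807 → bucket 7 (collision)
63 → bucket 3
Final buckets:
0: _
1: _
2: _
3: 63
4: _
5: _
6: 196
7: 107 -> 897 -> 807
8: _
9: _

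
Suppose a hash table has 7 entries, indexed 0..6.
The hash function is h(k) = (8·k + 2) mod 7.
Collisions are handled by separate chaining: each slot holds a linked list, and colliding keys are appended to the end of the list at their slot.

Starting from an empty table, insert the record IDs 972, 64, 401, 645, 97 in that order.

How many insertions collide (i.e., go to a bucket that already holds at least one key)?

972 → bucket 1
64 → bucket 3
401 → bucket 4
645 → bucket 3 (collision)
97 → bucket 1 (collision)
Final buckets:
0: ∅
1: 972 -> 97
2: ∅
3: 64 -> 645
4: 401
5: ∅
6: ∅

2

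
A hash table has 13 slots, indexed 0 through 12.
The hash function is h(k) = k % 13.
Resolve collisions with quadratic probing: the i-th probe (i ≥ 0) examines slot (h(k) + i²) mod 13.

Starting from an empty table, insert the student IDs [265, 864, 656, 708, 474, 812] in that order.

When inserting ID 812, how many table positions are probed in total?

265 hashes to 5; slot 5 is free -> place at 5.
864 hashes to 6; slot 6 is free -> place at 6.
656 hashes to 6; 6 taken -> place at 7.
708 hashes to 6; 6,7 taken -> place at 10.
474 hashes to 6; 6,7,10 taken -> place at 2.
812 hashes to 6; 6,7,10,2 taken -> place at 9.
Table: [., ., 474, ., ., 265, 864, 656, ., 812, 708, ., .]

5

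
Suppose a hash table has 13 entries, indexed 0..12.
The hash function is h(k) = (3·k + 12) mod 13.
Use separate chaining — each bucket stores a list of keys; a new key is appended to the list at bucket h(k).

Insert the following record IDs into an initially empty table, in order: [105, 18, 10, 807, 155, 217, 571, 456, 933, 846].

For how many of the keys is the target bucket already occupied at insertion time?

105 -> bucket 2
18 -> bucket 1
10 -> bucket 3
807 -> bucket 2 (collision)
155 -> bucket 9
217 -> bucket 0
571 -> bucket 9 (collision)
456 -> bucket 2 (collision)
933 -> bucket 3 (collision)
846 -> bucket 2 (collision)
Final buckets:
0: 217
1: 18
2: 105 -> 807 -> 456 -> 846
3: 10 -> 933
4: -
5: -
6: -
7: -
8: -
9: 155 -> 571
10: -
11: -
12: -

5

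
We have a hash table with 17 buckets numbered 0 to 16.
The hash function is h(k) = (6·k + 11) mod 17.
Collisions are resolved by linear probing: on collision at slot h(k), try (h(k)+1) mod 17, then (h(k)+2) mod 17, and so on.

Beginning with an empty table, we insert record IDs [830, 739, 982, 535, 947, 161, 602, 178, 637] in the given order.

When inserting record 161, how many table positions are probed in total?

4

830 hashes to 10; slot 10 is free => place at 10.
739 hashes to 8; slot 8 is free => place at 8.
982 hashes to 4; slot 4 is free => place at 4.
535 hashes to 8; 8 taken => place at 9.
947 hashes to 15; slot 15 is free => place at 15.
161 hashes to 8; 8,9,10 taken => place at 11.
602 hashes to 2; slot 2 is free => place at 2.
178 hashes to 8; 8,9,10,11 taken => place at 12.
637 hashes to 8; 8,9,10,11,12 taken => place at 13.
Table: [∅, ∅, 602, ∅, 982, ∅, ∅, ∅, 739, 535, 830, 161, 178, 637, ∅, 947, ∅]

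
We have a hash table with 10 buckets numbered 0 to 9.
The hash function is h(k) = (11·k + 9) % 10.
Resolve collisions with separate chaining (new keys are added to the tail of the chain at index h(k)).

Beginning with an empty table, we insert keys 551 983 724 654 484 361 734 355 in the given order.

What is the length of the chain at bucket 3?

551 → bucket 0
983 → bucket 2
724 → bucket 3
654 → bucket 3 (collision)
484 → bucket 3 (collision)
361 → bucket 0 (collision)
734 → bucket 3 (collision)
355 → bucket 4
Final buckets:
0: 551 -> 361
1: -
2: 983
3: 724 -> 654 -> 484 -> 734
4: 355
5: -
6: -
7: -
8: -
9: -

4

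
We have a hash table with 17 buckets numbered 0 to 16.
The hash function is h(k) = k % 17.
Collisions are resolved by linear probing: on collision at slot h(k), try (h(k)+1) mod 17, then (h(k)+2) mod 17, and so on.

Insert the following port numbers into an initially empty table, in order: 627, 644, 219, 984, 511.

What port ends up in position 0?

219

627: h=15 => slot 15
644: h=15, probe 15,16 => slot 16
219: h=15, probe 15,16,0 => slot 0
984: h=15, probe 15,16,0,1 => slot 1
511: h=1, probe 1,2 => slot 2
Table: [219, 984, 511, ., ., ., ., ., ., ., ., ., ., ., ., 627, 644]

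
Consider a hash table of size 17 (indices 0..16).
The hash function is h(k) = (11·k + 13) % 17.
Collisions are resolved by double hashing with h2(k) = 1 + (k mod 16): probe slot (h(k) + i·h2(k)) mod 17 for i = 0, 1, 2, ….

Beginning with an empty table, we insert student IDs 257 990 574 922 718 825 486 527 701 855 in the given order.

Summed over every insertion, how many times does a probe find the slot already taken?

7

257: h=1 → slot 1
990: h=6 → slot 6
574: h=3 → slot 3
922: h=6, h2=11, probe 6,0 → slot 0
718: h=6, h2=15, probe 6,4 → slot 4
825: h=10 → slot 10
486: h=4, h2=7, probe 4,11 → slot 11
527: h=13 → slot 13
701: h=6, h2=14, probe 6,3,0,14 → slot 14
855: h=0, h2=8, probe 0,8 → slot 8
Table: [922, 257, ∅, 574, 718, ∅, 990, ∅, 855, ∅, 825, 486, ∅, 527, 701, ∅, ∅]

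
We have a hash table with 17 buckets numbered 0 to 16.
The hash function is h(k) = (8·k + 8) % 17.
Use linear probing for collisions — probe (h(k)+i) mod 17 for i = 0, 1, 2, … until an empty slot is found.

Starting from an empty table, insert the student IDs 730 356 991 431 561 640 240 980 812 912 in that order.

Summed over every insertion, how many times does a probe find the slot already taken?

Insert 730: h=0, slot 0 empty -> index 0.
Insert 356: h=0, slot 0 occupied -> index 1.
Insert 991: h=14, slot 14 empty -> index 14.
Insert 431: h=5, slot 5 empty -> index 5.
Insert 561: h=8, slot 8 empty -> index 8.
Insert 640: h=11, slot 11 empty -> index 11.
Insert 240: h=7, slot 7 empty -> index 7.
Insert 980: h=11, slot 11 occupied -> index 12.
Insert 812: h=10, slot 10 empty -> index 10.
Insert 912: h=11, slots 11,12 occupied -> index 13.
Table: [730, 356, _, _, _, 431, _, 240, 561, _, 812, 640, 980, 912, 991, _, _]

4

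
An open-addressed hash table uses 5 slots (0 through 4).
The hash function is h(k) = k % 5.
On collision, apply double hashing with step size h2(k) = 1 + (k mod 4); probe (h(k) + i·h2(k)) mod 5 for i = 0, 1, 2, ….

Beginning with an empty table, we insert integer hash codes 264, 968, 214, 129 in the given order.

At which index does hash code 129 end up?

264: h=4 => slot 4
968: h=3 => slot 3
214: h=4, h2=3, probe 4,2 => slot 2
129: h=4, h2=2, probe 4,1 => slot 1
Table: [∅, 129, 214, 968, 264]

1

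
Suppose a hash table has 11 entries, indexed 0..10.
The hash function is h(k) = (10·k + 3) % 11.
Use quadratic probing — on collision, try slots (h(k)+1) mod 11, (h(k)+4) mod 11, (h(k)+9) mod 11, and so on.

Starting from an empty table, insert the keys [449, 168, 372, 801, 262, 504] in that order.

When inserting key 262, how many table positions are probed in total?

449: h=5 => slot 5
168: h=0 => slot 0
372: h=5, probe 5,6 => slot 6
801: h=5, probe 5,6,9 => slot 9
262: h=5, probe 5,6,9,3 => slot 3
504: h=5, probe 5,6,9,3,10 => slot 10
Table: [168, -, -, 262, -, 449, 372, -, -, 801, 504]

4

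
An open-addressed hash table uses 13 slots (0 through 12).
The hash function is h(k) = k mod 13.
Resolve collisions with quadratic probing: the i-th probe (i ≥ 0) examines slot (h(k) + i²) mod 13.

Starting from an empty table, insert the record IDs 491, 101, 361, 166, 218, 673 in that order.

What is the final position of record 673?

Insert 491: h=10, slot 10 empty => index 10.
Insert 101: h=10, slot 10 occupied => index 11.
Insert 361: h=10, slots 10,11 occupied => index 1.
Insert 166: h=10, slots 10,11,1 occupied => index 6.
Insert 218: h=10, slots 10,11,1,6 occupied => index 0.
Insert 673: h=10, slots 10,11,1,6,0 occupied => index 9.
Table: [218, 361, ∅, ∅, ∅, ∅, 166, ∅, ∅, 673, 491, 101, ∅]

9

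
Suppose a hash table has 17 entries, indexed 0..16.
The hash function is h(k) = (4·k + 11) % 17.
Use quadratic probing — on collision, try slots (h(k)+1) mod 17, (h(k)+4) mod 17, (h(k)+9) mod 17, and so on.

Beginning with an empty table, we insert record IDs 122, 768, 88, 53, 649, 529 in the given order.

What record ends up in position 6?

122

122 hashes to 6; slot 6 is free => place at 6.
768 hashes to 6; 6 taken => place at 7.
88 hashes to 6; 6,7 taken => place at 10.
53 hashes to 2; slot 2 is free => place at 2.
649 hashes to 6; 6,7,10 taken => place at 15.
529 hashes to 2; 2 taken => place at 3.
Table: [∅, ∅, 53, 529, ∅, ∅, 122, 768, ∅, ∅, 88, ∅, ∅, ∅, ∅, 649, ∅]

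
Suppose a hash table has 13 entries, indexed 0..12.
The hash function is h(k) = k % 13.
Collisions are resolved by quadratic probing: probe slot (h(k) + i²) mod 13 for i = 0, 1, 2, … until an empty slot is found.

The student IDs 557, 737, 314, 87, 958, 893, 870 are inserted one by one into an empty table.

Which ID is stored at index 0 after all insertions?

557: h=11 -> slot 11
737: h=9 -> slot 9
314: h=2 -> slot 2
87: h=9, probe 9,10 -> slot 10
958: h=9, probe 9,10,0 -> slot 0
893: h=9, probe 9,10,0,5 -> slot 5
870: h=12 -> slot 12
Table: [958, ., 314, ., ., 893, ., ., ., 737, 87, 557, 870]

958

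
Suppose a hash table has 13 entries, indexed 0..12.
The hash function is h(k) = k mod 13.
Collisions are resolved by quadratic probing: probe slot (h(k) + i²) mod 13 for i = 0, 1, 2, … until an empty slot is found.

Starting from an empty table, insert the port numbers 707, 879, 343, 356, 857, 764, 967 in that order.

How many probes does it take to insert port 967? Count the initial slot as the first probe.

4

707 hashes to 5; slot 5 is free -> place at 5.
879 hashes to 8; slot 8 is free -> place at 8.
343 hashes to 5; 5 taken -> place at 6.
356 hashes to 5; 5,6 taken -> place at 9.
857 hashes to 12; slot 12 is free -> place at 12.
764 hashes to 10; slot 10 is free -> place at 10.
967 hashes to 5; 5,6,9 taken -> place at 1.
Table: [—, 967, —, —, —, 707, 343, —, 879, 356, 764, —, 857]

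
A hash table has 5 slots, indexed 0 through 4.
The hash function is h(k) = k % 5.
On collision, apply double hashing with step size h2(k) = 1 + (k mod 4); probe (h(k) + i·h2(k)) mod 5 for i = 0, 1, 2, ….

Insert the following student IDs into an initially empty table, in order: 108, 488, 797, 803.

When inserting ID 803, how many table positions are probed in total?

3

Insert 108: h=3, slot 3 empty -> index 3.
Insert 488: h=3, h2=1, slot 3 occupied -> index 4.
Insert 797: h=2, slot 2 empty -> index 2.
Insert 803: h=3, h2=4, slots 3,2 occupied -> index 1.
Table: [∅, 803, 797, 108, 488]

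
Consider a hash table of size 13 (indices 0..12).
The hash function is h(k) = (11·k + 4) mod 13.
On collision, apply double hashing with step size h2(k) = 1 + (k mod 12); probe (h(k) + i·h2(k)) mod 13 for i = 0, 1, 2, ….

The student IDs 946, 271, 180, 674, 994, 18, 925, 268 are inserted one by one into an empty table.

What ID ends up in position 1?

268

Insert 946: h=10, slot 10 empty => index 10.
Insert 271: h=8, slot 8 empty => index 8.
Insert 180: h=8, h2=1, slot 8 occupied => index 9.
Insert 674: h=8, h2=3, slot 8 occupied => index 11.
Insert 994: h=5, slot 5 empty => index 5.
Insert 18: h=7, slot 7 empty => index 7.
Insert 925: h=0, slot 0 empty => index 0.
Insert 268: h=1, slot 1 empty => index 1.
Table: [925, 268, ∅, ∅, ∅, 994, ∅, 18, 271, 180, 946, 674, ∅]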